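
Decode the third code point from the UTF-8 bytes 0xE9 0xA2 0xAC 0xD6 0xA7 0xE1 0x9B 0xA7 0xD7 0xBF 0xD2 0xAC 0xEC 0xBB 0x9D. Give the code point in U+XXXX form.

Offset 0: leading byte 0xE9 = 11101001 → 3-byte char #1 = E9 A2 AC.
Offset 3: leading byte 0xD6 = 11010110 → 2-byte char #2 = D6 A7.
Offset 5: leading byte 0xE1 = 11100001 → 3-byte char #3 = E1 9B A7.
Leading byte 0xE1 = 11100001 matches 1110xxxx → 3-byte sequence.
Byte 1: 0xE1 = 11100001, payload 0001 (4 bits).
Byte 2: 0x9B = 10011011 (10xxxxxx ✓), payload 011011.
Byte 3: 0xA7 = 10100111 (10xxxxxx ✓), payload 100111.
Concatenate: 0001011011100111 = 0x16E7 (16 bits → U+16E7).

U+16E7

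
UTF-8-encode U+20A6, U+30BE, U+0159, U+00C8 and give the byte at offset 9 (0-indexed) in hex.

0x88

U+20A6 → 3-byte form E2 82 A6 at offsets 0–2.
U+30BE → 3-byte form E3 82 BE at offsets 3–5.
U+0159 → 2-byte form C5 99 at offsets 6–7.
U+00C8 → 2-byte form C3 88 at offsets 8–9.
Offset 9 falls in char 4's range; it's byte 2 of C3 88 = 0x88.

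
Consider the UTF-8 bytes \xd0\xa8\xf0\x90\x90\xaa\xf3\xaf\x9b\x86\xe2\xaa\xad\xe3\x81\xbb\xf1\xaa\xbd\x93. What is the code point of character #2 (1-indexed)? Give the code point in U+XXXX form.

U+1042A

Offset 0: leading byte 0xD0 = 11010000 → 2-byte char #1 = D0 A8.
Offset 2: leading byte 0xF0 = 11110000 → 4-byte char #2 = F0 90 90 AA.
Leading byte 0xF0 = 11110000 matches 11110xxx → 4-byte sequence.
Byte 1: 0xF0 = 11110000, payload 000 (3 bits).
Byte 2: 0x90 = 10010000 (10xxxxxx ✓), payload 010000.
Byte 3: 0x90 = 10010000 (10xxxxxx ✓), payload 010000.
Byte 4: 0xAA = 10101010 (10xxxxxx ✓), payload 101010.
Concatenate: 000010000010000101010 = 0x1042A (21 bits → U+1042A).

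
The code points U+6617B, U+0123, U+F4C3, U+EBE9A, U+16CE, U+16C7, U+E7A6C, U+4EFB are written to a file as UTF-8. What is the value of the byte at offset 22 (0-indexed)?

0xAC

U+6617B → 4-byte form F1 A6 85 BB at offsets 0–3.
U+0123 → 2-byte form C4 A3 at offsets 4–5.
U+F4C3 → 3-byte form EF 93 83 at offsets 6–8.
U+EBE9A → 4-byte form F3 AB BA 9A at offsets 9–12.
U+16CE → 3-byte form E1 9B 8E at offsets 13–15.
U+16C7 → 3-byte form E1 9B 87 at offsets 16–18.
U+E7A6C → 4-byte form F3 A7 A9 AC at offsets 19–22.
Offset 22 falls in char 7's range; it's byte 4 of F3 A7 A9 AC = 0xAC.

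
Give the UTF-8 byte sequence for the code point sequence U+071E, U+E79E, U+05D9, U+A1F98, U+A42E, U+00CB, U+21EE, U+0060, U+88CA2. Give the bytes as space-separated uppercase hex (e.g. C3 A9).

U+071E: 2-byte form → DC 9E.
U+E79E: 3-byte form → EE 9E 9E.
U+05D9: 2-byte form → D7 99.
U+A1F98: 4-byte form → F2 A1 BE 98.
U+A42E: 3-byte form → EA 90 AE.
U+00CB: 2-byte form → C3 8B.
U+21EE: 3-byte form → E2 87 AE.
U+0060: 1-byte form → 60.
U+88CA2: 4-byte form → F2 88 B2 A2.
Concatenated (24 bytes): DC 9E EE 9E 9E D7 99 F2 A1 BE 98 EA 90 AE C3 8B E2 87 AE 60 F2 88 B2 A2.

DC 9E EE 9E 9E D7 99 F2 A1 BE 98 EA 90 AE C3 8B E2 87 AE 60 F2 88 B2 A2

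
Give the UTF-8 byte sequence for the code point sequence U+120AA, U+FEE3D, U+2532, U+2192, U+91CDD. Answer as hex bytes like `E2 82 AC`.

U+120AA: 4-byte form → F0 92 82 AA.
U+FEE3D: 4-byte form → F3 BE B8 BD.
U+2532: 3-byte form → E2 94 B2.
U+2192: 3-byte form → E2 86 92.
U+91CDD: 4-byte form → F2 91 B3 9D.
Concatenated (18 bytes): F0 92 82 AA F3 BE B8 BD E2 94 B2 E2 86 92 F2 91 B3 9D.

F0 92 82 AA F3 BE B8 BD E2 94 B2 E2 86 92 F2 91 B3 9D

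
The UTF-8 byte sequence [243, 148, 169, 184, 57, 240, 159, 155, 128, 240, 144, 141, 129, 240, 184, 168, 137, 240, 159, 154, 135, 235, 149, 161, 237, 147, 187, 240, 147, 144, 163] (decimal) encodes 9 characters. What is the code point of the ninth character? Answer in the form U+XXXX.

U+13423

Offset 0: leading byte 0xF3 = 11110011 → 4-byte char #1 = F3 94 A9 B8.
Offset 4: leading byte 0x39 = 00111001 → 1-byte char #2 = 39.
Offset 5: leading byte 0xF0 = 11110000 → 4-byte char #3 = F0 9F 9B 80.
Offset 9: leading byte 0xF0 = 11110000 → 4-byte char #4 = F0 90 8D 81.
Offset 13: leading byte 0xF0 = 11110000 → 4-byte char #5 = F0 B8 A8 89.
Offset 17: leading byte 0xF0 = 11110000 → 4-byte char #6 = F0 9F 9A 87.
Offset 21: leading byte 0xEB = 11101011 → 3-byte char #7 = EB 95 A1.
Offset 24: leading byte 0xED = 11101101 → 3-byte char #8 = ED 93 BB.
Offset 27: leading byte 0xF0 = 11110000 → 4-byte char #9 = F0 93 90 A3.
Leading byte 0xF0 = 11110000 matches 11110xxx → 4-byte sequence.
Byte 1: 0xF0 = 11110000, payload 000 (3 bits).
Byte 2: 0x93 = 10010011 (10xxxxxx ✓), payload 010011.
Byte 3: 0x90 = 10010000 (10xxxxxx ✓), payload 010000.
Byte 4: 0xA3 = 10100011 (10xxxxxx ✓), payload 100011.
Concatenate: 000010011010000100011 = 0x13423 (21 bits → U+13423).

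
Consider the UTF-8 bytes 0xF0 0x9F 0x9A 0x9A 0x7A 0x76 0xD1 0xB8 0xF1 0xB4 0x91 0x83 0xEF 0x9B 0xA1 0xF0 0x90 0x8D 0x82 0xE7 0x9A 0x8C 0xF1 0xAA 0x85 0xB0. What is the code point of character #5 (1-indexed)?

U+74443

Offset 0: leading byte 0xF0 = 11110000 → 4-byte char #1 = F0 9F 9A 9A.
Offset 4: leading byte 0x7A = 01111010 → 1-byte char #2 = 7A.
Offset 5: leading byte 0x76 = 01110110 → 1-byte char #3 = 76.
Offset 6: leading byte 0xD1 = 11010001 → 2-byte char #4 = D1 B8.
Offset 8: leading byte 0xF1 = 11110001 → 4-byte char #5 = F1 B4 91 83.
Leading byte 0xF1 = 11110001 matches 11110xxx → 4-byte sequence.
Byte 1: 0xF1 = 11110001, payload 001 (3 bits).
Byte 2: 0xB4 = 10110100 (10xxxxxx ✓), payload 110100.
Byte 3: 0x91 = 10010001 (10xxxxxx ✓), payload 010001.
Byte 4: 0x83 = 10000011 (10xxxxxx ✓), payload 000011.
Concatenate: 001110100010001000011 = 0x74443 (21 bits → U+74443).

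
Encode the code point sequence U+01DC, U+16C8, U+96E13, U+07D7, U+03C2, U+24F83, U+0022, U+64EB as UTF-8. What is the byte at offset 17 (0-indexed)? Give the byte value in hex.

U+01DC → 2-byte form C7 9C at offsets 0–1.
U+16C8 → 3-byte form E1 9B 88 at offsets 2–4.
U+96E13 → 4-byte form F2 96 B8 93 at offsets 5–8.
U+07D7 → 2-byte form DF 97 at offsets 9–10.
U+03C2 → 2-byte form CF 82 at offsets 11–12.
U+24F83 → 4-byte form F0 A4 BE 83 at offsets 13–16.
U+0022 → 1-byte form 22 at offsets 17–17.
Offset 17 falls in char 7's range; it's byte 1 of 22 = 0x22.

0x22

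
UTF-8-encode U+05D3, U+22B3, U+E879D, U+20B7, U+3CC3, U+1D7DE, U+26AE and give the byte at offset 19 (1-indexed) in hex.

1-indexed offset 19 is 0-indexed offset 18.
U+05D3 → 2-byte form D7 93 at offsets 0–1.
U+22B3 → 3-byte form E2 8A B3 at offsets 2–4.
U+E879D → 4-byte form F3 A8 9E 9D at offsets 5–8.
U+20B7 → 3-byte form E2 82 B7 at offsets 9–11.
U+3CC3 → 3-byte form E3 B3 83 at offsets 12–14.
U+1D7DE → 4-byte form F0 9D 9F 9E at offsets 15–18.
Offset 18 falls in char 6's range; it's byte 4 of F0 9D 9F 9E = 0x9E.

0x9E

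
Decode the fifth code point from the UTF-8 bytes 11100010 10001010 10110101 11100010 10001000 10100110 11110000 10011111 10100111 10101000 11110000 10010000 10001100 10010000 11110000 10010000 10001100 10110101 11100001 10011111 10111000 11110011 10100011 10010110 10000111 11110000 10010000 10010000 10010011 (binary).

U+10335

Offset 0: leading byte 0xE2 = 11100010 → 3-byte char #1 = E2 8A B5.
Offset 3: leading byte 0xE2 = 11100010 → 3-byte char #2 = E2 88 A6.
Offset 6: leading byte 0xF0 = 11110000 → 4-byte char #3 = F0 9F A7 A8.
Offset 10: leading byte 0xF0 = 11110000 → 4-byte char #4 = F0 90 8C 90.
Offset 14: leading byte 0xF0 = 11110000 → 4-byte char #5 = F0 90 8C B5.
Leading byte 0xF0 = 11110000 matches 11110xxx → 4-byte sequence.
Byte 1: 0xF0 = 11110000, payload 000 (3 bits).
Byte 2: 0x90 = 10010000 (10xxxxxx ✓), payload 010000.
Byte 3: 0x8C = 10001100 (10xxxxxx ✓), payload 001100.
Byte 4: 0xB5 = 10110101 (10xxxxxx ✓), payload 110101.
Concatenate: 000010000001100110101 = 0x10335 (21 bits → U+10335).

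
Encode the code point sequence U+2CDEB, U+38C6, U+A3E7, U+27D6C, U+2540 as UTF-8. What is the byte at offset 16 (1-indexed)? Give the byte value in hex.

1-indexed offset 16 is 0-indexed offset 15.
U+2CDEB → 4-byte form F0 AC B7 AB at offsets 0–3.
U+38C6 → 3-byte form E3 A3 86 at offsets 4–6.
U+A3E7 → 3-byte form EA 8F A7 at offsets 7–9.
U+27D6C → 4-byte form F0 A7 B5 AC at offsets 10–13.
U+2540 → 3-byte form E2 95 80 at offsets 14–16.
Offset 15 falls in char 5's range; it's byte 2 of E2 95 80 = 0x95.

0x95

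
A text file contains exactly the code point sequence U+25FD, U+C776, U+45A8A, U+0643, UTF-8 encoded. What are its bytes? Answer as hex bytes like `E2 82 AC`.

U+25FD: 3-byte form → E2 97 BD.
U+C776: 3-byte form → EC 9D B6.
U+45A8A: 4-byte form → F1 85 AA 8A.
U+0643: 2-byte form → D9 83.
Concatenated (12 bytes): E2 97 BD EC 9D B6 F1 85 AA 8A D9 83.

E2 97 BD EC 9D B6 F1 85 AA 8A D9 83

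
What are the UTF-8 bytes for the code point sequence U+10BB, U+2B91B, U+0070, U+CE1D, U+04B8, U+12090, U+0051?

E1 82 BB F0 AB A4 9B 70 EC B8 9D D2 B8 F0 92 82 90 51

U+10BB: 3-byte form → E1 82 BB.
U+2B91B: 4-byte form → F0 AB A4 9B.
U+0070: 1-byte form → 70.
U+CE1D: 3-byte form → EC B8 9D.
U+04B8: 2-byte form → D2 B8.
U+12090: 4-byte form → F0 92 82 90.
U+0051: 1-byte form → 51.
Concatenated (18 bytes): E1 82 BB F0 AB A4 9B 70 EC B8 9D D2 B8 F0 92 82 90 51.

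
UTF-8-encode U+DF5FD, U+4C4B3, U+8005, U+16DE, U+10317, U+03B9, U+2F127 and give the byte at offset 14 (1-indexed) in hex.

1-indexed offset 14 is 0-indexed offset 13.
U+DF5FD → 4-byte form F3 9F 97 BD at offsets 0–3.
U+4C4B3 → 4-byte form F1 8C 92 B3 at offsets 4–7.
U+8005 → 3-byte form E8 80 85 at offsets 8–10.
U+16DE → 3-byte form E1 9B 9E at offsets 11–13.
Offset 13 falls in char 4's range; it's byte 3 of E1 9B 9E = 0x9E.

0x9E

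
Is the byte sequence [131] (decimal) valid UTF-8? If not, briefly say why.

invalid (continuation byte with no leading byte)

Byte 0x83 = 10000011 has the form 10xxxxxx — a continuation byte — but there is no preceding leading byte.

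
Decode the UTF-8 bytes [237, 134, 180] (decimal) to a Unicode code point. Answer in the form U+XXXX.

U+D1B4

Leading byte 0xED = 11101101 matches 1110xxxx → 3-byte sequence.
Byte 1: 0xED = 11101101, payload 1101 (4 bits).
Byte 2: 0x86 = 10000110 (10xxxxxx ✓), payload 000110.
Byte 3: 0xB4 = 10110100 (10xxxxxx ✓), payload 110100.
Concatenate: 1101000110110100 = 0xD1B4 (16 bits → U+D1B4).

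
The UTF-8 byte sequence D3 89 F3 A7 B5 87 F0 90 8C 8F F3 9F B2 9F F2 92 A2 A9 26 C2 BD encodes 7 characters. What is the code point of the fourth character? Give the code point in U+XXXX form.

Offset 0: leading byte 0xD3 = 11010011 → 2-byte char #1 = D3 89.
Offset 2: leading byte 0xF3 = 11110011 → 4-byte char #2 = F3 A7 B5 87.
Offset 6: leading byte 0xF0 = 11110000 → 4-byte char #3 = F0 90 8C 8F.
Offset 10: leading byte 0xF3 = 11110011 → 4-byte char #4 = F3 9F B2 9F.
Leading byte 0xF3 = 11110011 matches 11110xxx → 4-byte sequence.
Byte 1: 0xF3 = 11110011, payload 011 (3 bits).
Byte 2: 0x9F = 10011111 (10xxxxxx ✓), payload 011111.
Byte 3: 0xB2 = 10110010 (10xxxxxx ✓), payload 110010.
Byte 4: 0x9F = 10011111 (10xxxxxx ✓), payload 011111.
Concatenate: 011011111110010011111 = 0xDFC9F (21 bits → U+DFC9F).

U+DFC9F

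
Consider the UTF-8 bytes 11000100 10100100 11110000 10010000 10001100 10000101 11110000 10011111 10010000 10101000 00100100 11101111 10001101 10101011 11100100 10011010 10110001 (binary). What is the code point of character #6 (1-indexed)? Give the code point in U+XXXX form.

U+46B1

Offset 0: leading byte 0xC4 = 11000100 → 2-byte char #1 = C4 A4.
Offset 2: leading byte 0xF0 = 11110000 → 4-byte char #2 = F0 90 8C 85.
Offset 6: leading byte 0xF0 = 11110000 → 4-byte char #3 = F0 9F 90 A8.
Offset 10: leading byte 0x24 = 00100100 → 1-byte char #4 = 24.
Offset 11: leading byte 0xEF = 11101111 → 3-byte char #5 = EF 8D AB.
Offset 14: leading byte 0xE4 = 11100100 → 3-byte char #6 = E4 9A B1.
Leading byte 0xE4 = 11100100 matches 1110xxxx → 3-byte sequence.
Byte 1: 0xE4 = 11100100, payload 0100 (4 bits).
Byte 2: 0x9A = 10011010 (10xxxxxx ✓), payload 011010.
Byte 3: 0xB1 = 10110001 (10xxxxxx ✓), payload 110001.
Concatenate: 0100011010110001 = 0x46B1 (16 bits → U+46B1).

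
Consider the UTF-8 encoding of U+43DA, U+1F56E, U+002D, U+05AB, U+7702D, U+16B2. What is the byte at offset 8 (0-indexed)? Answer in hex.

U+43DA → 3-byte form E4 8F 9A at offsets 0–2.
U+1F56E → 4-byte form F0 9F 95 AE at offsets 3–6.
U+002D → 1-byte form 2D at offsets 7–7.
U+05AB → 2-byte form D6 AB at offsets 8–9.
Offset 8 falls in char 4's range; it's byte 1 of D6 AB = 0xD6.

0xD6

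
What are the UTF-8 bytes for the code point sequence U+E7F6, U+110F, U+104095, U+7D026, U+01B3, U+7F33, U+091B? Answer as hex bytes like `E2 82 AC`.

U+E7F6: 3-byte form → EE 9F B6.
U+110F: 3-byte form → E1 84 8F.
U+104095: 4-byte form → F4 84 82 95.
U+7D026: 4-byte form → F1 BD 80 A6.
U+01B3: 2-byte form → C6 B3.
U+7F33: 3-byte form → E7 BC B3.
U+091B: 3-byte form → E0 A4 9B.
Concatenated (22 bytes): EE 9F B6 E1 84 8F F4 84 82 95 F1 BD 80 A6 C6 B3 E7 BC B3 E0 A4 9B.

EE 9F B6 E1 84 8F F4 84 82 95 F1 BD 80 A6 C6 B3 E7 BC B3 E0 A4 9B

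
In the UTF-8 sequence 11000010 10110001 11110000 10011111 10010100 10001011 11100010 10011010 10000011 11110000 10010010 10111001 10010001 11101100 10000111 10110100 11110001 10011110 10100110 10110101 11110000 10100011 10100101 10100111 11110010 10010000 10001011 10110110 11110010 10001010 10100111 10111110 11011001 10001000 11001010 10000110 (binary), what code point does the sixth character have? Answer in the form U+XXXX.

Offset 0: leading byte 0xC2 = 11000010 → 2-byte char #1 = C2 B1.
Offset 2: leading byte 0xF0 = 11110000 → 4-byte char #2 = F0 9F 94 8B.
Offset 6: leading byte 0xE2 = 11100010 → 3-byte char #3 = E2 9A 83.
Offset 9: leading byte 0xF0 = 11110000 → 4-byte char #4 = F0 92 B9 91.
Offset 13: leading byte 0xEC = 11101100 → 3-byte char #5 = EC 87 B4.
Offset 16: leading byte 0xF1 = 11110001 → 4-byte char #6 = F1 9E A6 B5.
Leading byte 0xF1 = 11110001 matches 11110xxx → 4-byte sequence.
Byte 1: 0xF1 = 11110001, payload 001 (3 bits).
Byte 2: 0x9E = 10011110 (10xxxxxx ✓), payload 011110.
Byte 3: 0xA6 = 10100110 (10xxxxxx ✓), payload 100110.
Byte 4: 0xB5 = 10110101 (10xxxxxx ✓), payload 110101.
Concatenate: 001011110100110110101 = 0x5E9B5 (21 bits → U+5E9B5).

U+5E9B5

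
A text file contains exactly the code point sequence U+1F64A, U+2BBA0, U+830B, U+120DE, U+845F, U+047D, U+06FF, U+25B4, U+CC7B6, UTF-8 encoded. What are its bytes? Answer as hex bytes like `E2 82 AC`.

U+1F64A: 4-byte form → F0 9F 99 8A.
U+2BBA0: 4-byte form → F0 AB AE A0.
U+830B: 3-byte form → E8 8C 8B.
U+120DE: 4-byte form → F0 92 83 9E.
U+845F: 3-byte form → E8 91 9F.
U+047D: 2-byte form → D1 BD.
U+06FF: 2-byte form → DB BF.
U+25B4: 3-byte form → E2 96 B4.
U+CC7B6: 4-byte form → F3 8C 9E B6.
Concatenated (29 bytes): F0 9F 99 8A F0 AB AE A0 E8 8C 8B F0 92 83 9E E8 91 9F D1 BD DB BF E2 96 B4 F3 8C 9E B6.

F0 9F 99 8A F0 AB AE A0 E8 8C 8B F0 92 83 9E E8 91 9F D1 BD DB BF E2 96 B4 F3 8C 9E B6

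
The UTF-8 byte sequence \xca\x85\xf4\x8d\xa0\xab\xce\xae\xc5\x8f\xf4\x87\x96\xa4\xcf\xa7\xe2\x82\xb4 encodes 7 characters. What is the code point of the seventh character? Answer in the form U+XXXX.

Offset 0: leading byte 0xCA = 11001010 → 2-byte char #1 = CA 85.
Offset 2: leading byte 0xF4 = 11110100 → 4-byte char #2 = F4 8D A0 AB.
Offset 6: leading byte 0xCE = 11001110 → 2-byte char #3 = CE AE.
Offset 8: leading byte 0xC5 = 11000101 → 2-byte char #4 = C5 8F.
Offset 10: leading byte 0xF4 = 11110100 → 4-byte char #5 = F4 87 96 A4.
Offset 14: leading byte 0xCF = 11001111 → 2-byte char #6 = CF A7.
Offset 16: leading byte 0xE2 = 11100010 → 3-byte char #7 = E2 82 B4.
Leading byte 0xE2 = 11100010 matches 1110xxxx → 3-byte sequence.
Byte 1: 0xE2 = 11100010, payload 0010 (4 bits).
Byte 2: 0x82 = 10000010 (10xxxxxx ✓), payload 000010.
Byte 3: 0xB4 = 10110100 (10xxxxxx ✓), payload 110100.
Concatenate: 0010000010110100 = 0x20B4 (16 bits → U+20B4).

U+20B4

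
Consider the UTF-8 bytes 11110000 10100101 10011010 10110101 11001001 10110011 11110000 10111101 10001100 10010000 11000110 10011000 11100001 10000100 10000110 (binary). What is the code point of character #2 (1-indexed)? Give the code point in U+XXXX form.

Offset 0: leading byte 0xF0 = 11110000 → 4-byte char #1 = F0 A5 9A B5.
Offset 4: leading byte 0xC9 = 11001001 → 2-byte char #2 = C9 B3.
Leading byte 0xC9 = 11001001 matches 110xxxxx → 2-byte sequence.
Byte 1: 0xC9 = 11001001, payload 01001 (5 bits).
Byte 2: 0xB3 = 10110011 (10xxxxxx ✓), payload 110011.
Concatenate: 01001110011 = 0x273 (11 bits → U+0273).

U+0273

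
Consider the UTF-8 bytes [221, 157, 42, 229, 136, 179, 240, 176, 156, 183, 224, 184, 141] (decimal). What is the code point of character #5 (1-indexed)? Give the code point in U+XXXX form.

U+0E0D

Offset 0: leading byte 0xDD = 11011101 → 2-byte char #1 = DD 9D.
Offset 2: leading byte 0x2A = 00101010 → 1-byte char #2 = 2A.
Offset 3: leading byte 0xE5 = 11100101 → 3-byte char #3 = E5 88 B3.
Offset 6: leading byte 0xF0 = 11110000 → 4-byte char #4 = F0 B0 9C B7.
Offset 10: leading byte 0xE0 = 11100000 → 3-byte char #5 = E0 B8 8D.
Leading byte 0xE0 = 11100000 matches 1110xxxx → 3-byte sequence.
Byte 1: 0xE0 = 11100000, payload 0000 (4 bits).
Byte 2: 0xB8 = 10111000 (10xxxxxx ✓), payload 111000.
Byte 3: 0x8D = 10001101 (10xxxxxx ✓), payload 001101.
Concatenate: 0000111000001101 = 0xE0D (16 bits → U+0E0D).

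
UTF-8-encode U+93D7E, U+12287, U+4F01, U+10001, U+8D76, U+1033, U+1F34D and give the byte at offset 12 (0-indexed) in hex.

0x90

U+93D7E → 4-byte form F2 93 B5 BE at offsets 0–3.
U+12287 → 4-byte form F0 92 8A 87 at offsets 4–7.
U+4F01 → 3-byte form E4 BC 81 at offsets 8–10.
U+10001 → 4-byte form F0 90 80 81 at offsets 11–14.
Offset 12 falls in char 4's range; it's byte 2 of F0 90 80 81 = 0x90.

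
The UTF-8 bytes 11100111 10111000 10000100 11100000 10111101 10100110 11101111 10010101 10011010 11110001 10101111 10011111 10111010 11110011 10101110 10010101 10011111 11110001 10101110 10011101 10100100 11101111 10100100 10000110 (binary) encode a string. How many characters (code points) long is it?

7

Byte at offset 0: 0xE7 = 11100111 → 3-byte char (#1). Advance 3.
Byte at offset 3: 0xE0 = 11100000 → 3-byte char (#2). Advance 3.
Byte at offset 6: 0xEF = 11101111 → 3-byte char (#3). Advance 3.
Byte at offset 9: 0xF1 = 11110001 → 4-byte char (#4). Advance 4.
Byte at offset 13: 0xF3 = 11110011 → 4-byte char (#5). Advance 4.
Byte at offset 17: 0xF1 = 11110001 → 4-byte char (#6). Advance 4.
Byte at offset 21: 0xEF = 11101111 → 3-byte char (#7). Advance 3.
Reached end at offset 24 after 7 code points.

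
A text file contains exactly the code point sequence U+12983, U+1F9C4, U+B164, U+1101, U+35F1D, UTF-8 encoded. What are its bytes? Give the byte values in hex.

F0 92 A6 83 F0 9F A7 84 EB 85 A4 E1 84 81 F0 B5 BC 9D

U+12983: 4-byte form → F0 92 A6 83.
U+1F9C4: 4-byte form → F0 9F A7 84.
U+B164: 3-byte form → EB 85 A4.
U+1101: 3-byte form → E1 84 81.
U+35F1D: 4-byte form → F0 B5 BC 9D.
Concatenated (18 bytes): F0 92 A6 83 F0 9F A7 84 EB 85 A4 E1 84 81 F0 B5 BC 9D.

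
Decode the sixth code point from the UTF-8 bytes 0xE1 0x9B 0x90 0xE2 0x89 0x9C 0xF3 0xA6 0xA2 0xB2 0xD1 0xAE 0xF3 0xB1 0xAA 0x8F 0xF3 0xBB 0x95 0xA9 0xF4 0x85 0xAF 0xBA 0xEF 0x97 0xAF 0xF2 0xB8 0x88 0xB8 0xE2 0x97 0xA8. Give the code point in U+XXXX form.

U+FB569

Offset 0: leading byte 0xE1 = 11100001 → 3-byte char #1 = E1 9B 90.
Offset 3: leading byte 0xE2 = 11100010 → 3-byte char #2 = E2 89 9C.
Offset 6: leading byte 0xF3 = 11110011 → 4-byte char #3 = F3 A6 A2 B2.
Offset 10: leading byte 0xD1 = 11010001 → 2-byte char #4 = D1 AE.
Offset 12: leading byte 0xF3 = 11110011 → 4-byte char #5 = F3 B1 AA 8F.
Offset 16: leading byte 0xF3 = 11110011 → 4-byte char #6 = F3 BB 95 A9.
Leading byte 0xF3 = 11110011 matches 11110xxx → 4-byte sequence.
Byte 1: 0xF3 = 11110011, payload 011 (3 bits).
Byte 2: 0xBB = 10111011 (10xxxxxx ✓), payload 111011.
Byte 3: 0x95 = 10010101 (10xxxxxx ✓), payload 010101.
Byte 4: 0xA9 = 10101001 (10xxxxxx ✓), payload 101001.
Concatenate: 011111011010101101001 = 0xFB569 (21 bits → U+FB569).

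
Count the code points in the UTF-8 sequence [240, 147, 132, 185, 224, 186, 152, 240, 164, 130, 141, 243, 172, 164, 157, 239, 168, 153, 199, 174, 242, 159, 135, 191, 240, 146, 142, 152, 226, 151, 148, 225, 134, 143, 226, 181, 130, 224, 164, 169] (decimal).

Byte at offset 0: 0xF0 = 11110000 → 4-byte char (#1). Advance 4.
Byte at offset 4: 0xE0 = 11100000 → 3-byte char (#2). Advance 3.
Byte at offset 7: 0xF0 = 11110000 → 4-byte char (#3). Advance 4.
Byte at offset 11: 0xF3 = 11110011 → 4-byte char (#4). Advance 4.
Byte at offset 15: 0xEF = 11101111 → 3-byte char (#5). Advance 3.
Byte at offset 18: 0xC7 = 11000111 → 2-byte char (#6). Advance 2.
Byte at offset 20: 0xF2 = 11110010 → 4-byte char (#7). Advance 4.
Byte at offset 24: 0xF0 = 11110000 → 4-byte char (#8). Advance 4.
Byte at offset 28: 0xE2 = 11100010 → 3-byte char (#9). Advance 3.
Byte at offset 31: 0xE1 = 11100001 → 3-byte char (#10). Advance 3.
Byte at offset 34: 0xE2 = 11100010 → 3-byte char (#11). Advance 3.
Byte at offset 37: 0xE0 = 11100000 → 3-byte char (#12). Advance 3.
Reached end at offset 40 after 12 code points.

12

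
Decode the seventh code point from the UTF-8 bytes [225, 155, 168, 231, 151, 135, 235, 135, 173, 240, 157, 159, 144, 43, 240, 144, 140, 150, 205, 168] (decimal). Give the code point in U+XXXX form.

Offset 0: leading byte 0xE1 = 11100001 → 3-byte char #1 = E1 9B A8.
Offset 3: leading byte 0xE7 = 11100111 → 3-byte char #2 = E7 97 87.
Offset 6: leading byte 0xEB = 11101011 → 3-byte char #3 = EB 87 AD.
Offset 9: leading byte 0xF0 = 11110000 → 4-byte char #4 = F0 9D 9F 90.
Offset 13: leading byte 0x2B = 00101011 → 1-byte char #5 = 2B.
Offset 14: leading byte 0xF0 = 11110000 → 4-byte char #6 = F0 90 8C 96.
Offset 18: leading byte 0xCD = 11001101 → 2-byte char #7 = CD A8.
Leading byte 0xCD = 11001101 matches 110xxxxx → 2-byte sequence.
Byte 1: 0xCD = 11001101, payload 01101 (5 bits).
Byte 2: 0xA8 = 10101000 (10xxxxxx ✓), payload 101000.
Concatenate: 01101101000 = 0x368 (11 bits → U+0368).

U+0368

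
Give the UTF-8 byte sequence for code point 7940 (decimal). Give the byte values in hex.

U+1F04 = 0x1F04 = 7940 decimal. In range U+0800–U+FFFF → 3-byte form: 1110xxxx 10xxxxxx 10xxxxxx.
Binary (16 bits): 0001111100000100.
Split 4+6+6: 0001 | 111100 | 000100.
Byte 1: 11100001 = 0xE1.
Byte 2: 10111100 = 0xBC.
Byte 3: 10000100 = 0x84.

E1 BC 84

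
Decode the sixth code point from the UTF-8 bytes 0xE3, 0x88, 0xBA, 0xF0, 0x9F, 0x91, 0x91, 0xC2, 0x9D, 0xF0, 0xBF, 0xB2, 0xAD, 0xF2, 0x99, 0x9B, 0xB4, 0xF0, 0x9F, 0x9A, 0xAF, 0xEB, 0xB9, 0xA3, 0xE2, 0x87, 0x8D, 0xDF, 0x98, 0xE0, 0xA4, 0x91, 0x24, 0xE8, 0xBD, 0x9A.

U+1F6AF

Offset 0: leading byte 0xE3 = 11100011 → 3-byte char #1 = E3 88 BA.
Offset 3: leading byte 0xF0 = 11110000 → 4-byte char #2 = F0 9F 91 91.
Offset 7: leading byte 0xC2 = 11000010 → 2-byte char #3 = C2 9D.
Offset 9: leading byte 0xF0 = 11110000 → 4-byte char #4 = F0 BF B2 AD.
Offset 13: leading byte 0xF2 = 11110010 → 4-byte char #5 = F2 99 9B B4.
Offset 17: leading byte 0xF0 = 11110000 → 4-byte char #6 = F0 9F 9A AF.
Leading byte 0xF0 = 11110000 matches 11110xxx → 4-byte sequence.
Byte 1: 0xF0 = 11110000, payload 000 (3 bits).
Byte 2: 0x9F = 10011111 (10xxxxxx ✓), payload 011111.
Byte 3: 0x9A = 10011010 (10xxxxxx ✓), payload 011010.
Byte 4: 0xAF = 10101111 (10xxxxxx ✓), payload 101111.
Concatenate: 000011111011010101111 = 0x1F6AF (21 bits → U+1F6AF).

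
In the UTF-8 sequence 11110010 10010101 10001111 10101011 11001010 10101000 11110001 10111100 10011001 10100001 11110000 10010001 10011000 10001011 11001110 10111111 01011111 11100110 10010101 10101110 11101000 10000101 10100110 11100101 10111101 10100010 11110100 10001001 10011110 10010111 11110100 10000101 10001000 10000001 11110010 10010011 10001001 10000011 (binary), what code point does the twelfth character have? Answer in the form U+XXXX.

U+93243

Offset 0: leading byte 0xF2 = 11110010 → 4-byte char #1 = F2 95 8F AB.
Offset 4: leading byte 0xCA = 11001010 → 2-byte char #2 = CA A8.
Offset 6: leading byte 0xF1 = 11110001 → 4-byte char #3 = F1 BC 99 A1.
Offset 10: leading byte 0xF0 = 11110000 → 4-byte char #4 = F0 91 98 8B.
Offset 14: leading byte 0xCE = 11001110 → 2-byte char #5 = CE BF.
Offset 16: leading byte 0x5F = 01011111 → 1-byte char #6 = 5F.
Offset 17: leading byte 0xE6 = 11100110 → 3-byte char #7 = E6 95 AE.
Offset 20: leading byte 0xE8 = 11101000 → 3-byte char #8 = E8 85 A6.
Offset 23: leading byte 0xE5 = 11100101 → 3-byte char #9 = E5 BD A2.
Offset 26: leading byte 0xF4 = 11110100 → 4-byte char #10 = F4 89 9E 97.
Offset 30: leading byte 0xF4 = 11110100 → 4-byte char #11 = F4 85 88 81.
Offset 34: leading byte 0xF2 = 11110010 → 4-byte char #12 = F2 93 89 83.
Leading byte 0xF2 = 11110010 matches 11110xxx → 4-byte sequence.
Byte 1: 0xF2 = 11110010, payload 010 (3 bits).
Byte 2: 0x93 = 10010011 (10xxxxxx ✓), payload 010011.
Byte 3: 0x89 = 10001001 (10xxxxxx ✓), payload 001001.
Byte 4: 0x83 = 10000011 (10xxxxxx ✓), payload 000011.
Concatenate: 010010011001001000011 = 0x93243 (21 bits → U+93243).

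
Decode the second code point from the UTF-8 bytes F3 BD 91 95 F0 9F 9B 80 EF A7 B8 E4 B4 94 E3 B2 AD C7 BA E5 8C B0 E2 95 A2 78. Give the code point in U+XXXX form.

U+1F6C0

Offset 0: leading byte 0xF3 = 11110011 → 4-byte char #1 = F3 BD 91 95.
Offset 4: leading byte 0xF0 = 11110000 → 4-byte char #2 = F0 9F 9B 80.
Leading byte 0xF0 = 11110000 matches 11110xxx → 4-byte sequence.
Byte 1: 0xF0 = 11110000, payload 000 (3 bits).
Byte 2: 0x9F = 10011111 (10xxxxxx ✓), payload 011111.
Byte 3: 0x9B = 10011011 (10xxxxxx ✓), payload 011011.
Byte 4: 0x80 = 10000000 (10xxxxxx ✓), payload 000000.
Concatenate: 000011111011011000000 = 0x1F6C0 (21 bits → U+1F6C0).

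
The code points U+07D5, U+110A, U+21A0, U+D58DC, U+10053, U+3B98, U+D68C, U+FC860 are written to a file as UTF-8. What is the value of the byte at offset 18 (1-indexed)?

0xAE

1-indexed offset 18 is 0-indexed offset 17.
U+07D5 → 2-byte form DF 95 at offsets 0–1.
U+110A → 3-byte form E1 84 8A at offsets 2–4.
U+21A0 → 3-byte form E2 86 A0 at offsets 5–7.
U+D58DC → 4-byte form F3 95 A3 9C at offsets 8–11.
U+10053 → 4-byte form F0 90 81 93 at offsets 12–15.
U+3B98 → 3-byte form E3 AE 98 at offsets 16–18.
Offset 17 falls in char 6's range; it's byte 2 of E3 AE 98 = 0xAE.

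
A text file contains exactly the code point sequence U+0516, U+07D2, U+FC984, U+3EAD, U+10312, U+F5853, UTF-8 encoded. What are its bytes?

D4 96 DF 92 F3 BC A6 84 E3 BA AD F0 90 8C 92 F3 B5 A1 93

U+0516: 2-byte form → D4 96.
U+07D2: 2-byte form → DF 92.
U+FC984: 4-byte form → F3 BC A6 84.
U+3EAD: 3-byte form → E3 BA AD.
U+10312: 4-byte form → F0 90 8C 92.
U+F5853: 4-byte form → F3 B5 A1 93.
Concatenated (19 bytes): D4 96 DF 92 F3 BC A6 84 E3 BA AD F0 90 8C 92 F3 B5 A1 93.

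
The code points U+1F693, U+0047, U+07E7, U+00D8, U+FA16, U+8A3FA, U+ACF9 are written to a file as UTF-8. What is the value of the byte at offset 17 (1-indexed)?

0xEA

1-indexed offset 17 is 0-indexed offset 16.
U+1F693 → 4-byte form F0 9F 9A 93 at offsets 0–3.
U+0047 → 1-byte form 47 at offsets 4–4.
U+07E7 → 2-byte form DF A7 at offsets 5–6.
U+00D8 → 2-byte form C3 98 at offsets 7–8.
U+FA16 → 3-byte form EF A8 96 at offsets 9–11.
U+8A3FA → 4-byte form F2 8A 8F BA at offsets 12–15.
U+ACF9 → 3-byte form EA B3 B9 at offsets 16–18.
Offset 16 falls in char 7's range; it's byte 1 of EA B3 B9 = 0xEA.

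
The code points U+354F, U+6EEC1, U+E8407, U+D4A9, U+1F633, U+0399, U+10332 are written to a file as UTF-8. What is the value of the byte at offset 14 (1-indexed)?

1-indexed offset 14 is 0-indexed offset 13.
U+354F → 3-byte form E3 95 8F at offsets 0–2.
U+6EEC1 → 4-byte form F1 AE BB 81 at offsets 3–6.
U+E8407 → 4-byte form F3 A8 90 87 at offsets 7–10.
U+D4A9 → 3-byte form ED 92 A9 at offsets 11–13.
Offset 13 falls in char 4's range; it's byte 3 of ED 92 A9 = 0xA9.

0xA9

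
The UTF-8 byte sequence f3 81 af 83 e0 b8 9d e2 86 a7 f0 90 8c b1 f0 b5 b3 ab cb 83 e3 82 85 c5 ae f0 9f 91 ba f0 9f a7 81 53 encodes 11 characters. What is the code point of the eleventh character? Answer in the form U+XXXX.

U+0053

Offset 0: leading byte 0xF3 = 11110011 → 4-byte char #1 = F3 81 AF 83.
Offset 4: leading byte 0xE0 = 11100000 → 3-byte char #2 = E0 B8 9D.
Offset 7: leading byte 0xE2 = 11100010 → 3-byte char #3 = E2 86 A7.
Offset 10: leading byte 0xF0 = 11110000 → 4-byte char #4 = F0 90 8C B1.
Offset 14: leading byte 0xF0 = 11110000 → 4-byte char #5 = F0 B5 B3 AB.
Offset 18: leading byte 0xCB = 11001011 → 2-byte char #6 = CB 83.
Offset 20: leading byte 0xE3 = 11100011 → 3-byte char #7 = E3 82 85.
Offset 23: leading byte 0xC5 = 11000101 → 2-byte char #8 = C5 AE.
Offset 25: leading byte 0xF0 = 11110000 → 4-byte char #9 = F0 9F 91 BA.
Offset 29: leading byte 0xF0 = 11110000 → 4-byte char #10 = F0 9F A7 81.
Offset 33: leading byte 0x53 = 01010011 → 1-byte char #11 = 53.
Leading byte 0x53 = 01010011 matches 0xxxxxxx → 1-byte sequence.
Byte 1: 0x53 = 01010011, payload 1010011 (7 bits).
Concatenate: 1010011 = 0x53 (7 bits → U+0053).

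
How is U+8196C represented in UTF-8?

U+8196C = 0x8196C = 530796 decimal. In range U+10000–U+10FFFF → 4-byte form: 11110xxx 10xxxxxx 10xxxxxx 10xxxxxx.
Binary (21 bits): 010000001100101101100.
Split 3+6+6+6: 010 | 000001 | 100101 | 101100.
Byte 1: 11110010 = 0xF2.
Byte 2: 10000001 = 0x81.
Byte 3: 10100101 = 0xA5.
Byte 4: 10101100 = 0xAC.

F2 81 A5 AC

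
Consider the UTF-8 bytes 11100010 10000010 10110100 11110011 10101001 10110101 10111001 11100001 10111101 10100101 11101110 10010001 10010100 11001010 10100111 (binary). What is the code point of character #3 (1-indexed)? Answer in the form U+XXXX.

Offset 0: leading byte 0xE2 = 11100010 → 3-byte char #1 = E2 82 B4.
Offset 3: leading byte 0xF3 = 11110011 → 4-byte char #2 = F3 A9 B5 B9.
Offset 7: leading byte 0xE1 = 11100001 → 3-byte char #3 = E1 BD A5.
Leading byte 0xE1 = 11100001 matches 1110xxxx → 3-byte sequence.
Byte 1: 0xE1 = 11100001, payload 0001 (4 bits).
Byte 2: 0xBD = 10111101 (10xxxxxx ✓), payload 111101.
Byte 3: 0xA5 = 10100101 (10xxxxxx ✓), payload 100101.
Concatenate: 0001111101100101 = 0x1F65 (16 bits → U+1F65).

U+1F65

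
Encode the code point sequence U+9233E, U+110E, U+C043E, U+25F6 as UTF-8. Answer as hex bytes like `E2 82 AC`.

U+9233E: 4-byte form → F2 92 8C BE.
U+110E: 3-byte form → E1 84 8E.
U+C043E: 4-byte form → F3 80 90 BE.
U+25F6: 3-byte form → E2 97 B6.
Concatenated (14 bytes): F2 92 8C BE E1 84 8E F3 80 90 BE E2 97 B6.

F2 92 8C BE E1 84 8E F3 80 90 BE E2 97 B6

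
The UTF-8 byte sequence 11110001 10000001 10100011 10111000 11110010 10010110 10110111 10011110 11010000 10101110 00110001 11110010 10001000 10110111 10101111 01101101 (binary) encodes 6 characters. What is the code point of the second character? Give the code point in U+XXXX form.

U+96DDE

Offset 0: leading byte 0xF1 = 11110001 → 4-byte char #1 = F1 81 A3 B8.
Offset 4: leading byte 0xF2 = 11110010 → 4-byte char #2 = F2 96 B7 9E.
Leading byte 0xF2 = 11110010 matches 11110xxx → 4-byte sequence.
Byte 1: 0xF2 = 11110010, payload 010 (3 bits).
Byte 2: 0x96 = 10010110 (10xxxxxx ✓), payload 010110.
Byte 3: 0xB7 = 10110111 (10xxxxxx ✓), payload 110111.
Byte 4: 0x9E = 10011110 (10xxxxxx ✓), payload 011110.
Concatenate: 010010110110111011110 = 0x96DDE (21 bits → U+96DDE).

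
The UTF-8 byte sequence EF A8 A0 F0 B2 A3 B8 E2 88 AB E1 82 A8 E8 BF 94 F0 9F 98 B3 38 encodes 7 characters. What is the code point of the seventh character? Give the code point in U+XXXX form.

U+0038

Offset 0: leading byte 0xEF = 11101111 → 3-byte char #1 = EF A8 A0.
Offset 3: leading byte 0xF0 = 11110000 → 4-byte char #2 = F0 B2 A3 B8.
Offset 7: leading byte 0xE2 = 11100010 → 3-byte char #3 = E2 88 AB.
Offset 10: leading byte 0xE1 = 11100001 → 3-byte char #4 = E1 82 A8.
Offset 13: leading byte 0xE8 = 11101000 → 3-byte char #5 = E8 BF 94.
Offset 16: leading byte 0xF0 = 11110000 → 4-byte char #6 = F0 9F 98 B3.
Offset 20: leading byte 0x38 = 00111000 → 1-byte char #7 = 38.
Leading byte 0x38 = 00111000 matches 0xxxxxxx → 1-byte sequence.
Byte 1: 0x38 = 00111000, payload 0111000 (7 bits).
Concatenate: 0111000 = 0x38 (7 bits → U+0038).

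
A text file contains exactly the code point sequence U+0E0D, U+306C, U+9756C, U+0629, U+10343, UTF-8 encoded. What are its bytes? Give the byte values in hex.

E0 B8 8D E3 81 AC F2 97 95 AC D8 A9 F0 90 8D 83

U+0E0D: 3-byte form → E0 B8 8D.
U+306C: 3-byte form → E3 81 AC.
U+9756C: 4-byte form → F2 97 95 AC.
U+0629: 2-byte form → D8 A9.
U+10343: 4-byte form → F0 90 8D 83.
Concatenated (16 bytes): E0 B8 8D E3 81 AC F2 97 95 AC D8 A9 F0 90 8D 83.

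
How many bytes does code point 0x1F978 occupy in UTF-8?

U+1F978 = 0x1F978. UTF-8 uses 1 byte below 0x80, 2 below 0x800, 3 below 0x10000, 4 up to 0x10FFFF. 0x1F978 is in U+10000–U+10FFFF → 4 bytes.

4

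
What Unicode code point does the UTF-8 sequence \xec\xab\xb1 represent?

Leading byte 0xEC = 11101100 matches 1110xxxx → 3-byte sequence.
Byte 1: 0xEC = 11101100, payload 1100 (4 bits).
Byte 2: 0xAB = 10101011 (10xxxxxx ✓), payload 101011.
Byte 3: 0xB1 = 10110001 (10xxxxxx ✓), payload 110001.
Concatenate: 1100101011110001 = 0xCAF1 (16 bits → U+CAF1).

U+CAF1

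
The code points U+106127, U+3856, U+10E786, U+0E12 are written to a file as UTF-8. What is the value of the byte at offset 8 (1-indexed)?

0xF4

1-indexed offset 8 is 0-indexed offset 7.
U+106127 → 4-byte form F4 86 84 A7 at offsets 0–3.
U+3856 → 3-byte form E3 A1 96 at offsets 4–6.
U+10E786 → 4-byte form F4 8E 9E 86 at offsets 7–10.
Offset 7 falls in char 3's range; it's byte 1 of F4 8E 9E 86 = 0xF4.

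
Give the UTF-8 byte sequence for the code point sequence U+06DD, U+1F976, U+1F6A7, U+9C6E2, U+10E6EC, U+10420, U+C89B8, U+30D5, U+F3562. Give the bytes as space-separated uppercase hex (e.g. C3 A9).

U+06DD: 2-byte form → DB 9D.
U+1F976: 4-byte form → F0 9F A5 B6.
U+1F6A7: 4-byte form → F0 9F 9A A7.
U+9C6E2: 4-byte form → F2 9C 9B A2.
U+10E6EC: 4-byte form → F4 8E 9B AC.
U+10420: 4-byte form → F0 90 90 A0.
U+C89B8: 4-byte form → F3 88 A6 B8.
U+30D5: 3-byte form → E3 83 95.
U+F3562: 4-byte form → F3 B3 95 A2.
Concatenated (33 bytes): DB 9D F0 9F A5 B6 F0 9F 9A A7 F2 9C 9B A2 F4 8E 9B AC F0 90 90 A0 F3 88 A6 B8 E3 83 95 F3 B3 95 A2.

DB 9D F0 9F A5 B6 F0 9F 9A A7 F2 9C 9B A2 F4 8E 9B AC F0 90 90 A0 F3 88 A6 B8 E3 83 95 F3 B3 95 A2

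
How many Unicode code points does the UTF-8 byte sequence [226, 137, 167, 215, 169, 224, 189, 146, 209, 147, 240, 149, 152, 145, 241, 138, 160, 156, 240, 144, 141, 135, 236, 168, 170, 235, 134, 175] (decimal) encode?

9

Byte at offset 0: 0xE2 = 11100010 → 3-byte char (#1). Advance 3.
Byte at offset 3: 0xD7 = 11010111 → 2-byte char (#2). Advance 2.
Byte at offset 5: 0xE0 = 11100000 → 3-byte char (#3). Advance 3.
Byte at offset 8: 0xD1 = 11010001 → 2-byte char (#4). Advance 2.
Byte at offset 10: 0xF0 = 11110000 → 4-byte char (#5). Advance 4.
Byte at offset 14: 0xF1 = 11110001 → 4-byte char (#6). Advance 4.
Byte at offset 18: 0xF0 = 11110000 → 4-byte char (#7). Advance 4.
Byte at offset 22: 0xEC = 11101100 → 3-byte char (#8). Advance 3.
Byte at offset 25: 0xEB = 11101011 → 3-byte char (#9). Advance 3.
Reached end at offset 28 after 9 code points.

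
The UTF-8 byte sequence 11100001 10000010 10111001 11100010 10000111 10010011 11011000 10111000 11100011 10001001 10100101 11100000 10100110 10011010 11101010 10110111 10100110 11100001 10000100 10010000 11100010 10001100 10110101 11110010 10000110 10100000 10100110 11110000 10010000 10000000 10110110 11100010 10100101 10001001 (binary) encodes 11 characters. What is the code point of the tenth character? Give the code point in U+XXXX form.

Offset 0: leading byte 0xE1 = 11100001 → 3-byte char #1 = E1 82 B9.
Offset 3: leading byte 0xE2 = 11100010 → 3-byte char #2 = E2 87 93.
Offset 6: leading byte 0xD8 = 11011000 → 2-byte char #3 = D8 B8.
Offset 8: leading byte 0xE3 = 11100011 → 3-byte char #4 = E3 89 A5.
Offset 11: leading byte 0xE0 = 11100000 → 3-byte char #5 = E0 A6 9A.
Offset 14: leading byte 0xEA = 11101010 → 3-byte char #6 = EA B7 A6.
Offset 17: leading byte 0xE1 = 11100001 → 3-byte char #7 = E1 84 90.
Offset 20: leading byte 0xE2 = 11100010 → 3-byte char #8 = E2 8C B5.
Offset 23: leading byte 0xF2 = 11110010 → 4-byte char #9 = F2 86 A0 A6.
Offset 27: leading byte 0xF0 = 11110000 → 4-byte char #10 = F0 90 80 B6.
Leading byte 0xF0 = 11110000 matches 11110xxx → 4-byte sequence.
Byte 1: 0xF0 = 11110000, payload 000 (3 bits).
Byte 2: 0x90 = 10010000 (10xxxxxx ✓), payload 010000.
Byte 3: 0x80 = 10000000 (10xxxxxx ✓), payload 000000.
Byte 4: 0xB6 = 10110110 (10xxxxxx ✓), payload 110110.
Concatenate: 000010000000000110110 = 0x10036 (21 bits → U+10036).

U+10036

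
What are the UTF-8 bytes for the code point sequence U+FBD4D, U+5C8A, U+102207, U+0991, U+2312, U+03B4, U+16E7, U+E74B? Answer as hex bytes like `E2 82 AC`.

U+FBD4D: 4-byte form → F3 BB B5 8D.
U+5C8A: 3-byte form → E5 B2 8A.
U+102207: 4-byte form → F4 82 88 87.
U+0991: 3-byte form → E0 A6 91.
U+2312: 3-byte form → E2 8C 92.
U+03B4: 2-byte form → CE B4.
U+16E7: 3-byte form → E1 9B A7.
U+E74B: 3-byte form → EE 9D 8B.
Concatenated (25 bytes): F3 BB B5 8D E5 B2 8A F4 82 88 87 E0 A6 91 E2 8C 92 CE B4 E1 9B A7 EE 9D 8B.

F3 BB B5 8D E5 B2 8A F4 82 88 87 E0 A6 91 E2 8C 92 CE B4 E1 9B A7 EE 9D 8B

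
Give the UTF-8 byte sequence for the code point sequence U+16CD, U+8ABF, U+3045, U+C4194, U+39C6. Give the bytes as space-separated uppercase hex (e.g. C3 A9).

E1 9B 8D E8 AA BF E3 81 85 F3 84 86 94 E3 A7 86

U+16CD: 3-byte form → E1 9B 8D.
U+8ABF: 3-byte form → E8 AA BF.
U+3045: 3-byte form → E3 81 85.
U+C4194: 4-byte form → F3 84 86 94.
U+39C6: 3-byte form → E3 A7 86.
Concatenated (16 bytes): E1 9B 8D E8 AA BF E3 81 85 F3 84 86 94 E3 A7 86.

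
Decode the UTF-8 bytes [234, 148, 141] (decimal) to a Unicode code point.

U+A50D

Leading byte 0xEA = 11101010 matches 1110xxxx → 3-byte sequence.
Byte 1: 0xEA = 11101010, payload 1010 (4 bits).
Byte 2: 0x94 = 10010100 (10xxxxxx ✓), payload 010100.
Byte 3: 0x8D = 10001101 (10xxxxxx ✓), payload 001101.
Concatenate: 1010010100001101 = 0xA50D (16 bits → U+A50D).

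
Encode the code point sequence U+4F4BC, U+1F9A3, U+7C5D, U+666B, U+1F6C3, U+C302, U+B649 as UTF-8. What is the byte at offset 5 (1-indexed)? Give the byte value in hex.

0xF0

1-indexed offset 5 is 0-indexed offset 4.
U+4F4BC → 4-byte form F1 8F 92 BC at offsets 0–3.
U+1F9A3 → 4-byte form F0 9F A6 A3 at offsets 4–7.
Offset 4 falls in char 2's range; it's byte 1 of F0 9F A6 A3 = 0xF0.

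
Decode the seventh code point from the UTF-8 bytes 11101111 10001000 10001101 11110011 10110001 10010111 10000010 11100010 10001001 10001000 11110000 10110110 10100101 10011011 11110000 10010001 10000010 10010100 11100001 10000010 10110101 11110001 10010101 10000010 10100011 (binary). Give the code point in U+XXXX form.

Offset 0: leading byte 0xEF = 11101111 → 3-byte char #1 = EF 88 8D.
Offset 3: leading byte 0xF3 = 11110011 → 4-byte char #2 = F3 B1 97 82.
Offset 7: leading byte 0xE2 = 11100010 → 3-byte char #3 = E2 89 88.
Offset 10: leading byte 0xF0 = 11110000 → 4-byte char #4 = F0 B6 A5 9B.
Offset 14: leading byte 0xF0 = 11110000 → 4-byte char #5 = F0 91 82 94.
Offset 18: leading byte 0xE1 = 11100001 → 3-byte char #6 = E1 82 B5.
Offset 21: leading byte 0xF1 = 11110001 → 4-byte char #7 = F1 95 82 A3.
Leading byte 0xF1 = 11110001 matches 11110xxx → 4-byte sequence.
Byte 1: 0xF1 = 11110001, payload 001 (3 bits).
Byte 2: 0x95 = 10010101 (10xxxxxx ✓), payload 010101.
Byte 3: 0x82 = 10000010 (10xxxxxx ✓), payload 000010.
Byte 4: 0xA3 = 10100011 (10xxxxxx ✓), payload 100011.
Concatenate: 001010101000010100011 = 0x550A3 (21 bits → U+550A3).

U+550A3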